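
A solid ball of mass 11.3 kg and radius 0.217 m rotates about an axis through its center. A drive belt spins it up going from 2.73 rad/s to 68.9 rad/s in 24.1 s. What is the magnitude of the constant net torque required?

I = (2/5)MR² = (2/5)(11.3)(0.217)² = 0.2128 kg·m².
α = Δω/Δt = (68.9 − 2.73)/24.1 = 2.746 rad/s².
τ = Iα = (0.2128)(2.746) = 0.5844 N·m.

τ ≈ 0.584 N·m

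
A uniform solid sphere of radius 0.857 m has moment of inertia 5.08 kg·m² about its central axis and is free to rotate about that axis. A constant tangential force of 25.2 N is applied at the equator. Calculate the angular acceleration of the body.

τ = F R = (25.2)(0.857) = 21.60 N·m.
Newton's second law for rotation, τ = Iα, gives α = τ/I = 21.60/5.080 = 4.251 rad/s².

α ≈ 4.25 rad/s²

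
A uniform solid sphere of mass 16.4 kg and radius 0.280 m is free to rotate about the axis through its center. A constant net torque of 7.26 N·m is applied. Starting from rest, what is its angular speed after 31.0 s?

I = (2/5)MR² = (2/5)(16.4)(0.280)² = 0.5143 kg·m².
α = τ/I = 7.26/0.5143 = 14.12 rad/s².
ω = ω₀ + αt = 0 + (14.12)(31.0) = 437.6 rad/s.

ω ≈ 438 rad/s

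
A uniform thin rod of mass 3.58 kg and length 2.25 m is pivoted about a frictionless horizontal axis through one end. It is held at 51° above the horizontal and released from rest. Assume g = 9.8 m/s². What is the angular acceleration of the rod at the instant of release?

About the pivot, I = (1/3)ML² = (1/3)(3.58)(2.25)² = 6.041 kg·m².
The weight acts at the center, a distance L/2 = 1.125 m from the pivot; τ = Mg(L/2) cos 51° = 24.84 N·m.
α = τ/I = 24.84/6.041 = 4.112 rad/s².
(Equivalently α = (3g/(2L)) cos 51° = 4.112 rad/s².)

α ≈ 4.11 rad/s²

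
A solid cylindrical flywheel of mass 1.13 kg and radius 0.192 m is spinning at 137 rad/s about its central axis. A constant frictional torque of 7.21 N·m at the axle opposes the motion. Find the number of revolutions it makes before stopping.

I = ½MR² = (1/2)(1.13)(0.192)² = 0.02083 kg·m².
The net torque has magnitude 7.21 N·m, opposing ω.
|α| = τ/I = 7.210/0.02083 = 346.2 rad/s² (deceleration).
ω² = ω₀² − 2|α|θ with ω = 0 ⇒ θ = ω₀²/(2|α|) = 27.11 rad = 4.315 rev.

≈ 4.31 revolutions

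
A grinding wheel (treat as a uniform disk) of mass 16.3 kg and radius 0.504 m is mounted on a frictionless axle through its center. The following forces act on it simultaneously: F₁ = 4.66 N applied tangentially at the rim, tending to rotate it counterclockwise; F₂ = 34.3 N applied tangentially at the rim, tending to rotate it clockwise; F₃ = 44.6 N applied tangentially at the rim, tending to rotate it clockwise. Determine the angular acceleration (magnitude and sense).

α ≈ 18.1 rad/s², clockwise

I = ½MR² = (1/2)(16.3)(0.504)² = 2.070 kg·m².
Taking counterclockwise as positive: τ₁ = +(4.66)(0.504) = +2.349 N·m; τ₂ = −(34.3)(0.504) = −17.29 N·m; τ₃ = −(44.6)(0.504) = −22.48 N·m.
Net torque τ = -37.42 N·m.
α = τ/I = -37.42/2.070 = -18.07 rad/s².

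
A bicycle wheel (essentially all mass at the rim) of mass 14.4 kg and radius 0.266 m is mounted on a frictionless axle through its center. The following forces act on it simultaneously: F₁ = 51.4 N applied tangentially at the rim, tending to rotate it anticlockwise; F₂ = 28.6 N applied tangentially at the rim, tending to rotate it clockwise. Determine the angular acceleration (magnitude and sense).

α ≈ 5.95 rad/s², anticlockwise

I = MR² = (14.4)(0.266)² = 1.019 kg·m².
Taking anticlockwise as positive: τ₁ = +(51.4)(0.266) = +13.67 N·m; τ₂ = −(28.6)(0.266) = −7.608 N·m.
Net torque τ = 6.065 N·m.
α = τ/I = 6.065/1.019 = 5.952 rad/s².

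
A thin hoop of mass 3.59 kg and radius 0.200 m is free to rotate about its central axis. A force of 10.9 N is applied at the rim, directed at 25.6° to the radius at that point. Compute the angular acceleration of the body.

α ≈ 6.56 rad/s²

I = MR² = (3.59)(0.200)² = 0.1436 kg·m².
Only the tangential component produces torque: τ = F R sinθ = (10.9)(0.200) sin 25.6° = 0.9419 N·m.
From τ = Iα: α = 0.9419/0.1436 = 6.560 rad/s².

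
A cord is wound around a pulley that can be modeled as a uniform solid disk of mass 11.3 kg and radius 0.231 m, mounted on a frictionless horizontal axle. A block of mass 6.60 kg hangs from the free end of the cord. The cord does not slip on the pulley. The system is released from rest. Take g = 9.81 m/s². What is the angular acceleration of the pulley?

α ≈ 22.9 rad/s²

I = ½MR² = (1/2)(11.3)(0.231)² = 0.3015 kg·m².
Block: mg − T = ma. Pulley: TR = Iα. No-slip: a = αR, so T = (I/R²)a = 5.650·a.
Then mg = (m + 5.650)a, so a = (6.60)(9.81)/(6.60 + 5.650) = 5.285 m/s².
α = a/R = 5.285/0.231 = 22.88 rad/s².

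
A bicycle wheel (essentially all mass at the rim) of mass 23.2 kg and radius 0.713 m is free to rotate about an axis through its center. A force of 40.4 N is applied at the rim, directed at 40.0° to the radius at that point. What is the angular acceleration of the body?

I = MR² = (23.2)(0.713)² = 11.79 kg·m².
Only the tangential component produces torque: τ = F R sinθ = (40.4)(0.713) sin 40.0° = 18.52 N·m.
From τ = Iα: α = 18.52/11.79 = 1.570 rad/s².

α ≈ 1.57 rad/s²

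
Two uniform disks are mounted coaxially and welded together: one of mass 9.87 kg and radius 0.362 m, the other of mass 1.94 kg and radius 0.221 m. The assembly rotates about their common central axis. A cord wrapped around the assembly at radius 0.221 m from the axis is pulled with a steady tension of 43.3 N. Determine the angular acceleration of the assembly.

I = ½M₁R₁² + ½M₂R₂² = ½(9.87)(0.362)² + ½(1.94)(0.221)² = 0.6941 kg·m².
τ = F r = (43.3)(0.221) = 9.569 N·m.
α = τ/I = 9.569/0.6941 = 13.79 rad/s².

α ≈ 13.8 rad/s²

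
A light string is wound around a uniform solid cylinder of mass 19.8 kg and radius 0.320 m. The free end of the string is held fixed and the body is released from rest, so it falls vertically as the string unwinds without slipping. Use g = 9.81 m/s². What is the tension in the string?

T ≈ 64.7 N

Translation: Mg − T = Ma. Rotation about the center: TR = Iα with I = ½MR².
With a = αR: T = (I/R²)a = (1/2)M a, so Mg = (1 + 0.5000)Ma.
a = g/(1 + 0.5000) = 9.81/1.500 = 6.540 m/s².
T = 0.5000·M·a = (0.5000)(19.8)(6.540) = 64.75 N.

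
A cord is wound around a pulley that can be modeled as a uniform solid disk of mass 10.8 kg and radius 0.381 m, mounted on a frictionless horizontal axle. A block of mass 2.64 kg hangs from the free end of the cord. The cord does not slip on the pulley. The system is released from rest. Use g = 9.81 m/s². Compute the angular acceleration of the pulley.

I = ½MR² = (1/2)(10.8)(0.381)² = 0.7839 kg·m².
Block: mg − T = ma. Pulley: TR = Iα. No-slip: a = αR, so T = (I/R²)a = 5.400·a.
Then mg = (m + 5.400)a, so a = (2.64)(9.81)/(2.64 + 5.400) = 3.221 m/s².
α = a/R = 3.221/0.381 = 8.455 rad/s².

α ≈ 8.45 rad/s²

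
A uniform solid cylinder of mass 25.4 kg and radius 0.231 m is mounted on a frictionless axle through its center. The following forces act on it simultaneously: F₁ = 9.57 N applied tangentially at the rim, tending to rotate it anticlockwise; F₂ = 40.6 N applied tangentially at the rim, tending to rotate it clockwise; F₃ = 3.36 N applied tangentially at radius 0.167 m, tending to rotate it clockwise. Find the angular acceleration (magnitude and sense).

α ≈ 11.4 rad/s², clockwise

I = ½MR² = (1/2)(25.4)(0.231)² = 0.6777 kg·m².
Taking anticlockwise as positive: τ₁ = +(9.57)(0.231) = +2.211 N·m; τ₂ = −(40.6)(0.231) = −9.379 N·m; τ₃ = −(3.36)(0.167) = −0.5611 N·m.
Net torque τ = -7.729 N·m.
α = τ/I = -7.729/0.6777 = -11.41 rad/s².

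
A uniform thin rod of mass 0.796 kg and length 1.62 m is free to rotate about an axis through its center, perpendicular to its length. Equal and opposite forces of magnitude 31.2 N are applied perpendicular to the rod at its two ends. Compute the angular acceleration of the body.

α ≈ 290 rad/s²

I = (1/12)ML² = (1/12)(0.796)(1.62)² = 0.1741 kg·m².
The couple gives τ = F·(L/2) + F·(L/2) = F L = (31.2)(1.62) = 50.54 N·m.
From τ = Iα: α = 50.54/0.1741 = 290.3 rad/s².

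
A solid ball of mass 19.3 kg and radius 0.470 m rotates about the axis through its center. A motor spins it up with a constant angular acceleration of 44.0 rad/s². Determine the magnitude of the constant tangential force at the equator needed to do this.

I = (2/5)MR² = (2/5)(19.3)(0.470)² = 1.705 kg·m².
The required torque is τ = Iα = (1.705)(44.00) = 75.04 N·m.
A tangential force at the equator gives τ = FR, so F = τ/R = 75.04/0.470 = 159.6 N.

F ≈ 160 N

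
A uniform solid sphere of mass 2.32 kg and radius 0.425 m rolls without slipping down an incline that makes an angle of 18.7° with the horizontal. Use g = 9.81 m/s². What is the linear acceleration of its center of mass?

a ≈ 2.25 m/s²

Translation along the incline: Mg sinθ − f = Ma.
Rotation about the center: fR = Iα with I = (2/5)MR². No-slip gives a = αR, so f = (I/R²)a = (2/5)M a.
Substituting: Mg sinθ = (1 + 0.4000)Ma, so a = g sinθ/(1 + 0.4000) = (9.81) sin 18.7° / 1.400 = 2.247 m/s².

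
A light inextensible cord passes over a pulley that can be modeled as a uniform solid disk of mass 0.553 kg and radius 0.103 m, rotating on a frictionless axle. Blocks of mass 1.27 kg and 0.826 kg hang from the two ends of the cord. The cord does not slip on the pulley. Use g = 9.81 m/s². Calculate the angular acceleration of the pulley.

α ≈ 17.8 rad/s²

I = ½MR² = (1/2)(0.553)(0.103)² = 0.002933 kg·m².
Heavier block: m₁g − T₁ = m₁a. Lighter block: T₂ − m₂g = m₂a.
Pulley: (T₁ − T₂)R = Iα = I(a/R), so T₁ − T₂ = (I/R²)a = (1/2)M_p a = 0.2765·a.
Adding the three: (m₁ − m₂)g = (m₁ + m₂ + 0.2765)a, so a = (1.27 − 0.826)(9.81)/(1.27 + 0.826 + 0.2765) = 1.836 m/s².
α = a/R = 1.836/0.103 = 17.82 rad/s².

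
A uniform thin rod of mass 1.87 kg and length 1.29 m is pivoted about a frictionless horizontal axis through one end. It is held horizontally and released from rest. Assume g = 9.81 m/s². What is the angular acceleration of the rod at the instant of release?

α ≈ 11.4 rad/s²

About the pivot, I = (1/3)ML² = (1/3)(1.87)(1.29)² = 1.037 kg·m².
The weight acts at the center, a distance L/2 = 0.6450 m from the pivot; τ = Mg(L/2) = 11.83 N·m.
α = τ/I = 11.83/1.037 = 11.41 rad/s².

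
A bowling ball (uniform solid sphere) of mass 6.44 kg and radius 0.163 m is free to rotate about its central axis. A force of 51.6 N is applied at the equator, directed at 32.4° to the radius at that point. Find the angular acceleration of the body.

α ≈ 65.8 rad/s²

I = (2/5)MR² = (2/5)(6.44)(0.163)² = 0.06844 kg·m².
Only the tangential component produces torque: τ = F R sinθ = (51.6)(0.163) sin 32.4° = 4.507 N·m.
From τ = Iα: α = 4.507/0.06844 = 65.85 rad/s².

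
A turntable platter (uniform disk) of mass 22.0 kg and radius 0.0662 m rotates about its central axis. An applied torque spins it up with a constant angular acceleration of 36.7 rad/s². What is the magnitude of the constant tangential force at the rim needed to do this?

I = ½MR² = (1/2)(22.0)(0.0662)² = 0.04821 kg·m².
The required torque is τ = Iα = (0.04821)(36.70) = 1.769 N·m.
A tangential force at the rim gives τ = FR, so F = τ/R = 1.769/0.0662 = 26.72 N.

F ≈ 26.7 N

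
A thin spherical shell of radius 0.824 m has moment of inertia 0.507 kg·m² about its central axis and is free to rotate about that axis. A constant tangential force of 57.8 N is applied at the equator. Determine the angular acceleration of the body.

α ≈ 93.9 rad/s²

τ = F R = (57.8)(0.824) = 47.63 N·m.
Newton's second law for rotation, τ = Iα, gives α = τ/I = 47.63/0.5070 = 93.94 rad/s².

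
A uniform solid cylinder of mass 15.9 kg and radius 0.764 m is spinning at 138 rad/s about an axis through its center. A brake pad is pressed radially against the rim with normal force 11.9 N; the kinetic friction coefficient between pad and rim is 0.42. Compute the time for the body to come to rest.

I = ½MR² = (1/2)(15.9)(0.764)² = 4.640 kg·m².
Friction force f = μN = (0.42)(11.9) = 4.998 N at the rim; torque magnitude τ = fR = 3.818 N·m, opposing ω.
|α| = τ/I = 3.818/4.640 = 0.8229 rad/s² (deceleration).
0 = ω₀ − |α|t ⇒ t = ω₀/|α| = 138/0.8229 = 167.7 s.

t ≈ 168 s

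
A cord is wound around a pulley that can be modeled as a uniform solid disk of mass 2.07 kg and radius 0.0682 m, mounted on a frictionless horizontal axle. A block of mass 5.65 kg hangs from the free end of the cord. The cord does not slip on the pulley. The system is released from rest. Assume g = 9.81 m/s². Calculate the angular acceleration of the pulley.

α ≈ 122 rad/s²

I = ½MR² = (1/2)(2.07)(0.0682)² = 0.004814 kg·m².
Block: mg − T = ma. Pulley: TR = Iα. No-slip: a = αR, so T = (I/R²)a = 1.035·a.
Then mg = (m + 1.035)a, so a = (5.65)(9.81)/(5.65 + 1.035) = 8.291 m/s².
α = a/R = 8.291/0.0682 = 121.6 rad/s².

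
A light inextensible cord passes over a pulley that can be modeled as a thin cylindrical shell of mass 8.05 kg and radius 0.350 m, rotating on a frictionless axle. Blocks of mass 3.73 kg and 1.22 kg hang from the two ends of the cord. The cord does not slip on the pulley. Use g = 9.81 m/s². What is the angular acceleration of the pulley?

α ≈ 5.41 rad/s²

I = MR² = (8.05)(0.350)² = 0.9861 kg·m².
Heavier block: m₁g − T₁ = m₁a. Lighter block: T₂ − m₂g = m₂a.
Pulley: (T₁ − T₂)R = Iα = I(a/R), so T₁ − T₂ = (I/R²)a = 1·M_p a = 8.050·a.
Adding the three: (m₁ − m₂)g = (m₁ + m₂ + 8.050)a, so a = (3.73 − 1.22)(9.81)/(3.73 + 1.22 + 8.050) = 1.894 m/s².
α = a/R = 1.894/0.350 = 5.412 rad/s².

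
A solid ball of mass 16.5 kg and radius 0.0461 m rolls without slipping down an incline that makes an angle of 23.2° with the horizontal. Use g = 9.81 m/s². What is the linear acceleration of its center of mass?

Translation along the incline: Mg sinθ − f = Ma.
Rotation about the center: fR = Iα with I = (2/5)MR². No-slip gives a = αR, so f = (I/R²)a = (2/5)M a.
Substituting: Mg sinθ = (1 + 0.4000)Ma, so a = g sinθ/(1 + 0.4000) = (9.81) sin 23.2° / 1.400 = 2.760 m/s².

a ≈ 2.76 m/s²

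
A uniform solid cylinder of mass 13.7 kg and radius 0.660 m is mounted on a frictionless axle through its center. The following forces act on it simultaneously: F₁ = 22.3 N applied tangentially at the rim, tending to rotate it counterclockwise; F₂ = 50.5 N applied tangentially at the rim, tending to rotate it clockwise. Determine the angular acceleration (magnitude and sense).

α ≈ 6.24 rad/s², clockwise

I = ½MR² = (1/2)(13.7)(0.660)² = 2.984 kg·m².
Taking counterclockwise as positive: τ₁ = +(22.3)(0.660) = +14.72 N·m; τ₂ = −(50.5)(0.660) = −33.33 N·m.
Net torque τ = -18.61 N·m.
α = τ/I = -18.61/2.984 = -6.238 rad/s².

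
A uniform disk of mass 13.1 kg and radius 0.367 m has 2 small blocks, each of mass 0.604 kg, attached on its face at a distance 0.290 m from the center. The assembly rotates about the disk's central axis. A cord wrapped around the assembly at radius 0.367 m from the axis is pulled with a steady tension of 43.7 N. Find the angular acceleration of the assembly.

α ≈ 16.3 rad/s²

I_disk = ½MR² = ½(13.1)(0.367)² = 0.8822 kg·m².
I_blocks = 2·m·r² = 2(0.604)(0.290)² = 0.1016 kg·m².
Total I = 0.9838 kg·m².
τ = F r = (43.7)(0.367) = 16.04 N·m.
α = τ/I = 16.04/0.9838 = 16.30 rad/s².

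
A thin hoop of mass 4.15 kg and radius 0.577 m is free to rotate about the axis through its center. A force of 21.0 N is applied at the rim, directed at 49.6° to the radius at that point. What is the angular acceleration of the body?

α ≈ 6.68 rad/s²

I = MR² = (4.15)(0.577)² = 1.382 kg·m².
Only the tangential component produces torque: τ = F R sinθ = (21.0)(0.577) sin 49.6° = 9.228 N·m.
Newton's second law for rotation, τ = Iα, gives α = τ/I = 9.228/1.382 = 6.679 rad/s².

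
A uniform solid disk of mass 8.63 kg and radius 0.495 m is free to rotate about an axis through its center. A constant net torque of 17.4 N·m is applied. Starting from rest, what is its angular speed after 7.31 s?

I = ½MR² = (1/2)(8.63)(0.495)² = 1.057 kg·m².
α = τ/I = 17.4/1.057 = 16.46 rad/s².
ω = ω₀ + αt = 0 + (16.46)(7.31) = 120.3 rad/s.

ω ≈ 120 rad/s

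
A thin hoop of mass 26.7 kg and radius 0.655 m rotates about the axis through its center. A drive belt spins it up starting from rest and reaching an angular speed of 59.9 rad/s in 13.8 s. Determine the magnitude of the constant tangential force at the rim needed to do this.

I = MR² = (26.7)(0.655)² = 11.45 kg·m².
α = Δω/Δt = (59.9 − 0)/13.8 = 4.341 rad/s².
The required torque is τ = Iα = (11.45)(4.341) = 49.72 N·m.
A tangential force at the rim gives τ = FR, so F = τ/R = 49.72/0.655 = 75.91 N.

F ≈ 75.9 N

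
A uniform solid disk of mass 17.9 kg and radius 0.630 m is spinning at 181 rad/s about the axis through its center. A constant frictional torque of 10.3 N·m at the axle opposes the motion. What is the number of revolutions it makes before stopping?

≈ 899 revolutions

I = ½MR² = (1/2)(17.9)(0.630)² = 3.552 kg·m².
The net torque has magnitude 10.3 N·m, opposing ω.
|α| = τ/I = 10.30/3.552 = 2.900 rad/s² (deceleration).
ω² = ω₀² − 2|α|θ with ω = 0 ⇒ θ = ω₀²/(2|α|) = 5649 rad = 899.1 rev.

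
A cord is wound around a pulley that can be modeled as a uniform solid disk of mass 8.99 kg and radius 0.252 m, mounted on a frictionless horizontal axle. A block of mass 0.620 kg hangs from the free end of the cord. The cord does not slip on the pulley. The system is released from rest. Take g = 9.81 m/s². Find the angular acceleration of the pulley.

I = ½MR² = (1/2)(8.99)(0.252)² = 0.2855 kg·m².
Block: mg − T = ma. Pulley: TR = Iα. No-slip: a = αR, so T = (I/R²)a = 4.495·a.
Then mg = (m + 4.495)a, so a = (0.620)(9.81)/(0.620 + 4.495) = 1.189 m/s².
α = a/R = 1.189/0.252 = 4.719 rad/s².

α ≈ 4.72 rad/s²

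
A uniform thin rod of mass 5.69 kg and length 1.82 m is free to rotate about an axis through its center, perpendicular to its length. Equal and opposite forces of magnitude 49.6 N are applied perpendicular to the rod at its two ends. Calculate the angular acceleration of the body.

I = (1/12)ML² = (1/12)(5.69)(1.82)² = 1.571 kg·m².
The couple gives τ = F·(L/2) + F·(L/2) = F L = (49.6)(1.82) = 90.27 N·m.
From τ = Iα: α = 90.27/1.571 = 57.48 rad/s².

α ≈ 57.5 rad/s²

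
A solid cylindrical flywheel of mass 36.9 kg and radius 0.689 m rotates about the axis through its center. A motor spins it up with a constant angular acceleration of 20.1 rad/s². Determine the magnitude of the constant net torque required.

τ ≈ 176 N·m

I = ½MR² = (1/2)(36.9)(0.689)² = 8.759 kg·m².
τ = Iα = (8.759)(20.10) = 176.0 N·m.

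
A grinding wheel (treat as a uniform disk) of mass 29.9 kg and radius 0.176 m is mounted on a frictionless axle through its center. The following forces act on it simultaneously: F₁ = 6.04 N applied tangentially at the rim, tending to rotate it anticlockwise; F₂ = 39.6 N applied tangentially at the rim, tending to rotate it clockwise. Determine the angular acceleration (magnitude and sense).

α ≈ 12.8 rad/s², clockwise

I = ½MR² = (1/2)(29.9)(0.176)² = 0.4631 kg·m².
Taking anticlockwise as positive: τ₁ = +(6.04)(0.176) = +1.063 N·m; τ₂ = −(39.6)(0.176) = −6.970 N·m.
Net torque τ = -5.907 N·m.
α = τ/I = -5.907/0.4631 = -12.75 rad/s².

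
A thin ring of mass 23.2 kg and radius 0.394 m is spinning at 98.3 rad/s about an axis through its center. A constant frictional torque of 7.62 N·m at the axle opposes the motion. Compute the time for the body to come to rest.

t ≈ 46.5 s

I = MR² = (23.2)(0.394)² = 3.601 kg·m².
The net torque has magnitude 7.62 N·m, opposing ω.
|α| = τ/I = 7.620/3.601 = 2.116 rad/s² (deceleration).
0 = ω₀ − |α|t ⇒ t = ω₀/|α| = 98.3/2.116 = 46.46 s.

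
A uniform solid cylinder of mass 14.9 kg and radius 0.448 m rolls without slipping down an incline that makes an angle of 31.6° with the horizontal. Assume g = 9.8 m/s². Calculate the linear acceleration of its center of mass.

a ≈ 3.42 m/s²

Translation along the incline: Mg sinθ − f = Ma.
Rotation about the center: fR = Iα with I = ½MR². No-slip gives a = αR, so f = (I/R²)a = (1/2)M a.
Substituting: Mg sinθ = (1 + 0.5000)Ma, so a = g sinθ/(1 + 0.5000) = (9.8) sin 31.6° / 1.500 = 3.423 m/s².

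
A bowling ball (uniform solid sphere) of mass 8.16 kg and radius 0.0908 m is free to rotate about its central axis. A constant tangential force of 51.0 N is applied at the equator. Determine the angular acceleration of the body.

I = (2/5)MR² = (2/5)(8.16)(0.0908)² = 0.02691 kg·m².
τ = F R = (51.0)(0.0908) = 4.631 N·m.
Newton's second law for rotation, τ = Iα, gives α = τ/I = 4.631/0.02691 = 172.1 rad/s².

α ≈ 172 rad/s²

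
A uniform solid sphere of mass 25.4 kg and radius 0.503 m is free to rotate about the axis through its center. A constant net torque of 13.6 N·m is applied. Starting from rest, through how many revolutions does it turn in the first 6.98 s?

≈ 20.5 revolutions

I = (2/5)MR² = (2/5)(25.4)(0.503)² = 2.571 kg·m².
α = τ/I = 13.6/2.571 = 5.291 rad/s².
θ = ½αt² = ½(5.291)(6.98)² = 128.9 rad.
Revolutions = θ/(2π) = 20.51.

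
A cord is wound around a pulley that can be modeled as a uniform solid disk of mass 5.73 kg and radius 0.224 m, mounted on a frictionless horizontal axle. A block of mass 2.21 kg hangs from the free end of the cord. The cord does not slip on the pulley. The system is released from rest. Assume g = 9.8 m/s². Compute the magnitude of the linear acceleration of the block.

a ≈ 4.27 m/s²

I = ½MR² = (1/2)(5.73)(0.224)² = 0.1438 kg·m².
Block: mg − T = ma. Pulley: TR = Iα. No-slip: a = αR, so T = (I/R²)a = 2.865·a.
Then mg = (m + 2.865)a, so a = (2.21)(9.8)/(2.21 + 2.865) = 4.268 m/s².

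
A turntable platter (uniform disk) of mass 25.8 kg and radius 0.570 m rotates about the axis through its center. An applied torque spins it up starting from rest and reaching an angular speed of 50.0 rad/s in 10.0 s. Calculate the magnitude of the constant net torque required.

τ ≈ 21.0 N·m

I = ½MR² = (1/2)(25.8)(0.570)² = 4.191 kg·m².
α = Δω/Δt = (50.0 − 0)/10.0 = 5.000 rad/s².
τ = Iα = (4.191)(5.000) = 20.96 N·m.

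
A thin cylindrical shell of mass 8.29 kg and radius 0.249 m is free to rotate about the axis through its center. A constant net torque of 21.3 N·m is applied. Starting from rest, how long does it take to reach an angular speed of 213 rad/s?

I = MR² = (8.29)(0.249)² = 0.5140 kg·m².
α = τ/I = 21.3/0.5140 = 41.44 rad/s².
ω = αt ⇒ t = ω/α = 213/41.44 = 5.140 s.

t ≈ 5.14 s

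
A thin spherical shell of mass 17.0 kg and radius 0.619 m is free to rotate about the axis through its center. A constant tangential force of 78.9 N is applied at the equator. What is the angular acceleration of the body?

I = (2/3)MR² = (2/3)(17.0)(0.619)² = 4.342 kg·m².
τ = F R = (78.9)(0.619) = 48.84 N·m.
Newton's second law for rotation, τ = Iα, gives α = τ/I = 48.84/4.342 = 11.25 rad/s².

α ≈ 11.2 rad/s²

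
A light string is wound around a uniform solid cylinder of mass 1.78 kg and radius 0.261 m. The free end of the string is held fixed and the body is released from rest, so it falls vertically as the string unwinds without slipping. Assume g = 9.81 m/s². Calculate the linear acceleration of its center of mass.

a ≈ 6.54 m/s²

Translation: Mg − T = Ma. Rotation about the center: TR = Iα with I = ½MR².
With a = αR: T = (I/R²)a = (1/2)M a, so Mg = (1 + 0.5000)Ma.
a = g/(1 + 0.5000) = 9.81/1.500 = 6.540 m/s².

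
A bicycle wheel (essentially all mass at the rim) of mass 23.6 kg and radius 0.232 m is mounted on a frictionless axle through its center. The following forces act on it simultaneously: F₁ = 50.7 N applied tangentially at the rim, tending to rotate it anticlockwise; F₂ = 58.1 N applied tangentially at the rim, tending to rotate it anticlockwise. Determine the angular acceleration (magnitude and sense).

I = MR² = (23.6)(0.232)² = 1.270 kg·m².
Taking anticlockwise as positive: τ₁ = +(50.7)(0.232) = +11.76 N·m; τ₂ = +(58.1)(0.232) = +13.48 N·m.
Net torque τ = 25.24 N·m.
α = τ/I = 25.24/1.270 = 19.87 rad/s².

α ≈ 19.9 rad/s², anticlockwise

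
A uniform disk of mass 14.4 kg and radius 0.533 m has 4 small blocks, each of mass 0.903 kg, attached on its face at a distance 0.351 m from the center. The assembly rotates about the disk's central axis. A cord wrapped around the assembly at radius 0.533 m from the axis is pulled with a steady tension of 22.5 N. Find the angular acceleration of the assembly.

α ≈ 4.82 rad/s²

I_disk = ½MR² = ½(14.4)(0.533)² = 2.045 kg·m².
I_blocks = 4·m·r² = 4(0.903)(0.351)² = 0.4450 kg·m².
Total I = 2.490 kg·m².
τ = F r = (22.5)(0.533) = 11.99 N·m.
α = τ/I = 11.99/2.490 = 4.815 rad/s².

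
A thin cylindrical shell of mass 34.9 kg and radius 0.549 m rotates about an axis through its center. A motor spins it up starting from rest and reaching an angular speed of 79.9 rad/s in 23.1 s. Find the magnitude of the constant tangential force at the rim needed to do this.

I = MR² = (34.9)(0.549)² = 10.52 kg·m².
α = Δω/Δt = (79.9 − 0)/23.1 = 3.459 rad/s².
The required torque is τ = Iα = (10.52)(3.459) = 36.38 N·m.
A tangential force at the rim gives τ = FR, so F = τ/R = 36.38/0.549 = 66.27 N.

F ≈ 66.3 N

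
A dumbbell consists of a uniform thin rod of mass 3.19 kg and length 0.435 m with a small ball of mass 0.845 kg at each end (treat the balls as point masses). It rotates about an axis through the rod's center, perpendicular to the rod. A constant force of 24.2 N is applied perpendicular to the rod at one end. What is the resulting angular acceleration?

α ≈ 40.4 rad/s²

I_rod = (1/12)ML² = (1/12)(3.19)(0.435)² = 0.05030 kg·m².
I_balls = 2·m·(L/2)² = 2(0.845)(0.2175)² = 0.07995 kg·m².
Total I = 0.1302 kg·m².
τ = F·(L/2) = (24.2)(0.217) = 5.263 N·m.
α = τ/I = 5.263/0.1302 = 40.41 rad/s².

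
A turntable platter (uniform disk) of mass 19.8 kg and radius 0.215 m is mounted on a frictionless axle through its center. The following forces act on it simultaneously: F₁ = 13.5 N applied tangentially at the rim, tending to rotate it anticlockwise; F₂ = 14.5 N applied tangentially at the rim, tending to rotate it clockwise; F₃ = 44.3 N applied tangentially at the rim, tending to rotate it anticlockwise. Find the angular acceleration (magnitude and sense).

I = ½MR² = (1/2)(19.8)(0.215)² = 0.4576 kg·m².
Taking anticlockwise as positive: τ₁ = +(13.5)(0.215) = +2.902 N·m; τ₂ = −(14.5)(0.215) = −3.118 N·m; τ₃ = +(44.3)(0.215) = +9.524 N·m.
Net torque τ = 9.309 N·m.
α = τ/I = 9.309/0.4576 = 20.34 rad/s².

α ≈ 20.3 rad/s², anticlockwise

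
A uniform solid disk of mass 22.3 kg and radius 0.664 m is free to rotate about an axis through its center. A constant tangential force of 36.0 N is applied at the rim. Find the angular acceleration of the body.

α ≈ 4.86 rad/s²

I = ½MR² = (1/2)(22.3)(0.664)² = 4.916 kg·m².
τ = F R = (36.0)(0.664) = 23.90 N·m.
Newton's second law for rotation, τ = Iα, gives α = τ/I = 23.90/4.916 = 4.862 rad/s².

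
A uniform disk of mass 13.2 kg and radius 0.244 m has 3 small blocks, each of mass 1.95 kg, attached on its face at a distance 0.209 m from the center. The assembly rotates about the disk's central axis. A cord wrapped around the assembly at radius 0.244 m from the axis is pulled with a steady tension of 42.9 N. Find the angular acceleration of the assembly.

I_disk = ½MR² = ½(13.2)(0.244)² = 0.3929 kg·m².
I_blocks = 3·m·r² = 3(1.95)(0.209)² = 0.2555 kg·m².
Total I = 0.6485 kg·m².
τ = F r = (42.9)(0.244) = 10.47 N·m.
α = τ/I = 10.47/0.6485 = 16.14 rad/s².

α ≈ 16.1 rad/s²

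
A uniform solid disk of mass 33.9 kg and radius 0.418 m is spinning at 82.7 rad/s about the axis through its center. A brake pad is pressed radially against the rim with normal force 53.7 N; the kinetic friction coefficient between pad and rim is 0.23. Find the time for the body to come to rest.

I = ½MR² = (1/2)(33.9)(0.418)² = 2.962 kg·m².
Friction force f = μN = (0.23)(53.7) = 12.35 N at the rim; torque magnitude τ = fR = 5.163 N·m, opposing ω.
|α| = τ/I = 5.163/2.962 = 1.743 rad/s² (deceleration).
0 = ω₀ − |α|t ⇒ t = ω₀/|α| = 82.7/1.743 = 47.44 s.

t ≈ 47.4 s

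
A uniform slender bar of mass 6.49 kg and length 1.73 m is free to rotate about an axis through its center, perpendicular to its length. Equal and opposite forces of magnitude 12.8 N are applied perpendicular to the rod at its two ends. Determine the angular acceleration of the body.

I = (1/12)ML² = (1/12)(6.49)(1.73)² = 1.619 kg·m².
The couple gives τ = F·(L/2) + F·(L/2) = F L = (12.8)(1.73) = 22.14 N·m.
Newton's second law for rotation, τ = Iα, gives α = τ/I = 22.14/1.619 = 13.68 rad/s².

α ≈ 13.7 rad/s²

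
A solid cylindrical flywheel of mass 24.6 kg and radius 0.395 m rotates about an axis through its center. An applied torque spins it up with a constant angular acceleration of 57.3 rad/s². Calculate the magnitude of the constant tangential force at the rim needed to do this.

I = ½MR² = (1/2)(24.6)(0.395)² = 1.919 kg·m².
The required torque is τ = Iα = (1.919)(57.30) = 110.0 N·m.
A tangential force at the rim gives τ = FR, so F = τ/R = 110.0/0.395 = 278.4 N.

F ≈ 278 N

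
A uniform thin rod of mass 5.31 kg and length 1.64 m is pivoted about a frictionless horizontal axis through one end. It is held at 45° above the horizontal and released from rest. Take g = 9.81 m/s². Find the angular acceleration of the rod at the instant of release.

About the pivot, I = (1/3)ML² = (1/3)(5.31)(1.64)² = 4.761 kg·m².
The weight acts at the center, a distance L/2 = 0.8200 m from the pivot; τ = Mg(L/2) cos 45° = 30.20 N·m.
α = τ/I = 30.20/4.761 = 6.345 rad/s².

α ≈ 6.34 rad/s²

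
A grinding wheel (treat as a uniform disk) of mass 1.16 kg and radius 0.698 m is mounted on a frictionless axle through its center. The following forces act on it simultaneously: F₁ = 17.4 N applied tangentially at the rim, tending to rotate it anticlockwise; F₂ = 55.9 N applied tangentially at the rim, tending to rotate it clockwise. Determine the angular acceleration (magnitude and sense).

I = ½MR² = (1/2)(1.16)(0.698)² = 0.2826 kg·m².
Taking anticlockwise as positive: τ₁ = +(17.4)(0.698) = +12.15 N·m; τ₂ = −(55.9)(0.698) = −39.02 N·m.
Net torque τ = -26.87 N·m.
α = τ/I = -26.87/0.2826 = -95.10 rad/s².

α ≈ 95.1 rad/s², clockwise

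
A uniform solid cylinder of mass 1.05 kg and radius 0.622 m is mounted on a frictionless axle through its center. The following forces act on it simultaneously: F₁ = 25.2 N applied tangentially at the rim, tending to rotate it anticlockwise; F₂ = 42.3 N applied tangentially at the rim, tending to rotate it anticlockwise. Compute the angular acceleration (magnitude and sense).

α ≈ 207 rad/s², anticlockwise

I = ½MR² = (1/2)(1.05)(0.622)² = 0.2031 kg·m².
Taking anticlockwise as positive: τ₁ = +(25.2)(0.622) = +15.67 N·m; τ₂ = +(42.3)(0.622) = +26.31 N·m.
Net torque τ = 41.98 N·m.
α = τ/I = 41.98/0.2031 = 206.7 rad/s².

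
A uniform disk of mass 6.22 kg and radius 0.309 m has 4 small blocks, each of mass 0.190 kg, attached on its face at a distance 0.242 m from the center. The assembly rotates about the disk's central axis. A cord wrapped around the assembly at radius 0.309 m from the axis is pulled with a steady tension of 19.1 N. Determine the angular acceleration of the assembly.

α ≈ 17.3 rad/s²

I_disk = ½MR² = ½(6.22)(0.309)² = 0.2969 kg·m².
I_blocks = 4·m·r² = 4(0.190)(0.242)² = 0.04451 kg·m².
Total I = 0.3415 kg·m².
τ = F r = (19.1)(0.309) = 5.902 N·m.
α = τ/I = 5.902/0.3415 = 17.28 rad/s².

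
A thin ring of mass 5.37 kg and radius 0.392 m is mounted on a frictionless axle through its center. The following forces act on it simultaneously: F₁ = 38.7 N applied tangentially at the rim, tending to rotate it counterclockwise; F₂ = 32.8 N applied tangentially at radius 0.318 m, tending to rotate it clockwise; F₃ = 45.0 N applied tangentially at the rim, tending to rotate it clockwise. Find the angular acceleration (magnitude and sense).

α ≈ 15.6 rad/s², clockwise

I = MR² = (5.37)(0.392)² = 0.8252 kg·m².
Taking counterclockwise as positive: τ₁ = +(38.7)(0.392) = +15.17 N·m; τ₂ = −(32.8)(0.318) = −10.43 N·m; τ₃ = −(45.0)(0.392) = −17.64 N·m.
Net torque τ = -12.90 N·m.
α = τ/I = -12.90/0.8252 = -15.63 rad/s².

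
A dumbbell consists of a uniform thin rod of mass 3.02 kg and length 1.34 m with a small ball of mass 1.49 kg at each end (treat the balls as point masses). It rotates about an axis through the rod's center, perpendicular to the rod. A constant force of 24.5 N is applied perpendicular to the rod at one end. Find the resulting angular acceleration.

I_rod = (1/12)ML² = (1/12)(3.02)(1.34)² = 0.4519 kg·m².
I_balls = 2·m·(L/2)² = 2(1.49)(0.6700)² = 1.338 kg·m².
Total I = 1.790 kg·m².
τ = F·(L/2) = (24.5)(0.670) = 16.42 N·m.
α = τ/I = 16.42/1.790 = 9.172 rad/s².

α ≈ 9.17 rad/s²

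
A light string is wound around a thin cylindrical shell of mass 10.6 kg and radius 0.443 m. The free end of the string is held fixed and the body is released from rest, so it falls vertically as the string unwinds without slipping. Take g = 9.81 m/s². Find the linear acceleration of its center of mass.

a ≈ 4.91 m/s²

Translation: Mg − T = Ma. Rotation about the center: TR = Iα with I = MR².
With a = αR: T = (I/R²)a = M a, so Mg = (1 + 1.000)Ma.
a = g/(1 + 1.000) = 9.81/2.000 = 4.905 m/s².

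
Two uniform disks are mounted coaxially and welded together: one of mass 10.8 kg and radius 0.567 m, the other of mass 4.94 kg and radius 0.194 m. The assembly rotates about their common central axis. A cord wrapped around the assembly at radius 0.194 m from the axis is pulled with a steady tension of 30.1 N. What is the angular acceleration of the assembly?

α ≈ 3.19 rad/s²

I = ½M₁R₁² + ½M₂R₂² = ½(10.8)(0.567)² + ½(4.94)(0.194)² = 1.829 kg·m².
τ = F r = (30.1)(0.194) = 5.839 N·m.
α = τ/I = 5.839/1.829 = 3.193 rad/s².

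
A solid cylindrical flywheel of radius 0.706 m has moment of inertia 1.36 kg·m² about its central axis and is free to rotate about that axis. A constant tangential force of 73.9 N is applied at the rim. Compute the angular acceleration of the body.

α ≈ 38.4 rad/s²

τ = F R = (73.9)(0.706) = 52.17 N·m.
Newton's second law for rotation, τ = Iα, gives α = τ/I = 52.17/1.360 = 38.36 rad/s².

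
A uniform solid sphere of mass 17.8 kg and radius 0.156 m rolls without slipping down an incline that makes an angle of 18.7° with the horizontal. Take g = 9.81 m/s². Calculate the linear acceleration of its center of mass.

Translation along the incline: Mg sinθ − f = Ma.
Rotation about the center: fR = Iα with I = (2/5)MR². No-slip gives a = αR, so f = (I/R²)a = (2/5)M a.
Substituting: Mg sinθ = (1 + 0.4000)Ma, so a = g sinθ/(1 + 0.4000) = (9.81) sin 18.7° / 1.400 = 2.247 m/s².

a ≈ 2.25 m/s²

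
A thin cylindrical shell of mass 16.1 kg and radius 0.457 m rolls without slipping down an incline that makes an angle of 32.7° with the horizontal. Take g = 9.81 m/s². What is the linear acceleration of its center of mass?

a ≈ 2.65 m/s²

Translation along the incline: Mg sinθ − f = Ma.
Rotation about the center: fR = Iα with I = MR². No-slip gives a = αR, so f = (I/R²)a = M a.
Substituting: Mg sinθ = (1 + 1.000)Ma, so a = g sinθ/(1 + 1.000) = (9.81) sin 32.7° / 2.000 = 2.650 m/s².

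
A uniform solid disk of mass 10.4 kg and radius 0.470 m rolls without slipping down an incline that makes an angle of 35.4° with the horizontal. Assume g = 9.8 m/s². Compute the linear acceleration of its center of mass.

a ≈ 3.78 m/s²

Translation along the incline: Mg sinθ − f = Ma.
Rotation about the center: fR = Iα with I = ½MR². No-slip gives a = αR, so f = (I/R²)a = (1/2)M a.
Substituting: Mg sinθ = (1 + 0.5000)Ma, so a = g sinθ/(1 + 0.5000) = (9.8) sin 35.4° / 1.500 = 3.785 m/s².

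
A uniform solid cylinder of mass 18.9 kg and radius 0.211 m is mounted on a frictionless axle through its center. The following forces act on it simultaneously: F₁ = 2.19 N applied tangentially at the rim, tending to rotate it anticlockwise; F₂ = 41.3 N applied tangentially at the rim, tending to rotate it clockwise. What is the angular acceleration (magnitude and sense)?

α ≈ 19.6 rad/s², clockwise

I = ½MR² = (1/2)(18.9)(0.211)² = 0.4207 kg·m².
Taking anticlockwise as positive: τ₁ = +(2.19)(0.211) = +0.4621 N·m; τ₂ = −(41.3)(0.211) = −8.714 N·m.
Net torque τ = -8.252 N·m.
α = τ/I = -8.252/0.4207 = -19.61 rad/s².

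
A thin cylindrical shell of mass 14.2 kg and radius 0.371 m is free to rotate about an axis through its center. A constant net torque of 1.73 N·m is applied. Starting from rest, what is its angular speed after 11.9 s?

I = MR² = (14.2)(0.371)² = 1.955 kg·m².
α = τ/I = 1.73/1.955 = 0.8851 rad/s².
ω = ω₀ + αt = 0 + (0.8851)(11.9) = 10.53 rad/s.

ω ≈ 10.5 rad/s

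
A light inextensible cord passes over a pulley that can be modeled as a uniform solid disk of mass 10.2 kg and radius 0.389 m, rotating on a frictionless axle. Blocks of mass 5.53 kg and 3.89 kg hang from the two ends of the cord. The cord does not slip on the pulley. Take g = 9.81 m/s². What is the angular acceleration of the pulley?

I = ½MR² = (1/2)(10.2)(0.389)² = 0.7717 kg·m².
Heavier block: m₁g − T₁ = m₁a. Lighter block: T₂ − m₂g = m₂a.
Pulley: (T₁ − T₂)R = Iα = I(a/R), so T₁ − T₂ = (I/R²)a = (1/2)M_p a = 5.100·a.
Adding the three: (m₁ − m₂)g = (m₁ + m₂ + 5.100)a, so a = (5.53 − 3.89)(9.81)/(5.53 + 3.89 + 5.100) = 1.108 m/s².
α = a/R = 1.108/0.389 = 2.848 rad/s².

α ≈ 2.85 rad/s²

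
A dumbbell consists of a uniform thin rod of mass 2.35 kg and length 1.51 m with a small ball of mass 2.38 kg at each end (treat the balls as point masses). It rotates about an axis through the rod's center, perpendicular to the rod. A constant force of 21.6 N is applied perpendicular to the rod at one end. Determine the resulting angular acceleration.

α ≈ 5.16 rad/s²

I_rod = (1/12)ML² = (1/12)(2.35)(1.51)² = 0.4465 kg·m².
I_balls = 2·m·(L/2)² = 2(2.38)(0.7550)² = 2.713 kg·m².
Total I = 3.160 kg·m².
τ = F·(L/2) = (21.6)(0.755) = 16.31 N·m.
α = τ/I = 16.31/3.160 = 5.161 rad/s².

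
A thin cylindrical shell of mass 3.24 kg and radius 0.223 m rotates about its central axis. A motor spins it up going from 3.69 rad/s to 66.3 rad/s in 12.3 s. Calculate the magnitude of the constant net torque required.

I = MR² = (3.24)(0.223)² = 0.1611 kg·m².
α = Δω/Δt = (66.3 − 3.69)/12.3 = 5.090 rad/s².
τ = Iα = (0.1611)(5.090) = 0.8202 N·m.

τ ≈ 0.820 N·m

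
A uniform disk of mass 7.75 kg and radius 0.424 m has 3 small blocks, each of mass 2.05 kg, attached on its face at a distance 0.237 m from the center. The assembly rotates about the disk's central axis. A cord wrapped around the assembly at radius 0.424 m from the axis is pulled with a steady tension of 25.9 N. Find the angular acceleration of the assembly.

α ≈ 10.5 rad/s²

I_disk = ½MR² = ½(7.75)(0.424)² = 0.6966 kg·m².
I_blocks = 3·m·r² = 3(2.05)(0.237)² = 0.3454 kg·m².
Total I = 1.042 kg·m².
τ = F r = (25.9)(0.424) = 10.98 N·m.
α = τ/I = 10.98/1.042 = 10.54 rad/s².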